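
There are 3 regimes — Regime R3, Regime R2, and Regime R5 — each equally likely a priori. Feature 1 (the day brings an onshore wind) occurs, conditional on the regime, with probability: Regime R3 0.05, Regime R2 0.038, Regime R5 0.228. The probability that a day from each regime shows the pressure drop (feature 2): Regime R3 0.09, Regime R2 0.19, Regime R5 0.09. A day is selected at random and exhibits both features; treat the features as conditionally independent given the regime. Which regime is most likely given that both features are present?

Regime R5

With a uniform prior (1/3 each), posterior ∝ likelihood:
  Regime R3: 0.05 × 0.09 = 0.0045
  Regime R2: 0.038 × 0.19 = 0.00722
  Regime R5: 0.228 × 0.09 = 0.02052
Total = 0.03224.
Largest term belongs to Regime R5, so Regime R5 is most probable.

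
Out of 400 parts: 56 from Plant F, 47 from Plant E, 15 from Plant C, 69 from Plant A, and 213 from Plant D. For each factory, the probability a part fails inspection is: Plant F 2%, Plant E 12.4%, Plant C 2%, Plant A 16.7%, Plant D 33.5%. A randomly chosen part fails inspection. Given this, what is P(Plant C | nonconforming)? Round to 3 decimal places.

0.003

Compute prior × likelihood for every hypothesis:
  Plant F: 0.14 × 0.02 = 0.0028
  Plant E: 0.1175 × 0.124 = 0.01457
  Plant C: 0.0375 × 0.02 = 0.00075
  Plant A: 0.1725 × 0.167 = 0.0288075
  Plant D: 0.5325 × 0.335 = 0.1783875
Normalizing constant = 0.225315.
P(Plant C | evidence) = 0.00075 / 0.225315 ≈ 0.003.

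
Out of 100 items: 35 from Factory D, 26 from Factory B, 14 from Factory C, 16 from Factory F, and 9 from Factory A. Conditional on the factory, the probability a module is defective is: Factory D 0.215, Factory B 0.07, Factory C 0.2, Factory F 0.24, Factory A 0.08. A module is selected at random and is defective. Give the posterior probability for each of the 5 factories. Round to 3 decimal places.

Unnormalized posteriors (prior × likelihood):
  Factory D: 0.35 × 0.215 = 0.07525
  Factory B: 0.26 × 0.07 = 0.0182
  Factory C: 0.14 × 0.2 = 0.028
  Factory F: 0.16 × 0.24 = 0.0384
  Factory A: 0.09 × 0.08 = 0.0072
Total = 0.16705.
P(Factory D | defective) = 0.07525/0.16705 ≈ 0.450
P(Factory B | defective) = 0.0182/0.16705 ≈ 0.109
P(Factory C | defective) = 0.028/0.16705 ≈ 0.168
P(Factory F | defective) = 0.0384/0.16705 ≈ 0.230
P(Factory A | defective) = 0.0072/0.16705 ≈ 0.043
(Check: 0.450+0.109+0.168+0.230+0.043 = 1.000.)

Factory D 0.450, Factory B 0.109, Factory C 0.168, Factory F 0.230, Factory A 0.043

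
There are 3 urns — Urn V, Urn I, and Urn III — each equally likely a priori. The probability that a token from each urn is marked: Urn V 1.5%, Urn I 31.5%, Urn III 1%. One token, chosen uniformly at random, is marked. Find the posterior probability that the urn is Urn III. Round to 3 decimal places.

0.029

Since the prior is uniform, the posterior is proportional to the likelihood:
  Urn V: 0.015
  Urn I: 0.315
  Urn III: 0.01
Normalizing constant = 0.34.
P(Urn III | evidence) = 0.01 / 0.34 ≈ 0.029.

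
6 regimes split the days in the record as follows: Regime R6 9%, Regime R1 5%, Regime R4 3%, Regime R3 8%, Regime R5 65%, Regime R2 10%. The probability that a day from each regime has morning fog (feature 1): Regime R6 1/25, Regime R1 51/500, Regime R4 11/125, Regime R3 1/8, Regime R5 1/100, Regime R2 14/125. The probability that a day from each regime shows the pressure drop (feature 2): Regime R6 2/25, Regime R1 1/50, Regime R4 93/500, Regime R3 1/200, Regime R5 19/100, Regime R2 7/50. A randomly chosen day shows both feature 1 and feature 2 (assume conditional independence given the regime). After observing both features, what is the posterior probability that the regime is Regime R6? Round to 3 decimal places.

0.077

By Bayes' rule, posterior ∝ prior × likelihood:
  Regime R6: 0.09 × 0.04 × 0.08 = 0.000288
  Regime R1: 0.05 × 0.102 × 0.02 = 0.000102
  Regime R4: 0.03 × 0.088 × 0.186 = 0.00049104
  Regime R3: 0.08 × 0.125 × 0.005 = 0.00005
  Regime R5: 0.65 × 0.01 × 0.19 = 0.001235
  Regime R2: 0.1 × 0.112 × 0.14 = 0.001568
Normalizing constant = 0.00373404.
P(Regime R6 | evidence) = 0.000288 / 0.00373404 ≈ 0.077.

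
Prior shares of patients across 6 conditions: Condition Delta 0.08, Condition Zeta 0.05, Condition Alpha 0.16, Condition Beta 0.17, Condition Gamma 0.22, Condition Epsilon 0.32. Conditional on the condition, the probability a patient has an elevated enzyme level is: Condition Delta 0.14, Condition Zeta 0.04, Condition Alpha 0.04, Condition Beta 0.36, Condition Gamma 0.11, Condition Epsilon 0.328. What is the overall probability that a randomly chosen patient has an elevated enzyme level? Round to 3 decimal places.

Prior × likelihood for each hypothesis:
  Condition Delta: 0.08 × 0.14 = 0.0112
  Condition Zeta: 0.05 × 0.04 = 0.002
  Condition Alpha: 0.16 × 0.04 = 0.0064
  Condition Beta: 0.17 × 0.36 = 0.0612
  Condition Gamma: 0.22 × 0.11 = 0.0242
  Condition Epsilon: 0.32 × 0.328 = 0.10496
P(elevated) = 0.0112 + 0.002 + 0.0064 + 0.0612 + 0.0242 + 0.10496 = 0.20996 → 0.210.

0.210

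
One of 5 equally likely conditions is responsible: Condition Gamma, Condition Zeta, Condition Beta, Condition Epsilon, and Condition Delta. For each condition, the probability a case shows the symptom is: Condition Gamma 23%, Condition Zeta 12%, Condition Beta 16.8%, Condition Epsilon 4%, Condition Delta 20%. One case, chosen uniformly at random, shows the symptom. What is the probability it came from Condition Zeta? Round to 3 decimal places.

0.158

With a uniform prior (1/5 each), posterior ∝ likelihood:
  Condition Gamma: 0.23
  Condition Zeta: 0.12
  Condition Beta: 0.168
  Condition Epsilon: 0.04
  Condition Delta: 0.2
Sum = 0.758.
P(Condition Zeta | evidence) = 0.12 / 0.758 ≈ 0.158.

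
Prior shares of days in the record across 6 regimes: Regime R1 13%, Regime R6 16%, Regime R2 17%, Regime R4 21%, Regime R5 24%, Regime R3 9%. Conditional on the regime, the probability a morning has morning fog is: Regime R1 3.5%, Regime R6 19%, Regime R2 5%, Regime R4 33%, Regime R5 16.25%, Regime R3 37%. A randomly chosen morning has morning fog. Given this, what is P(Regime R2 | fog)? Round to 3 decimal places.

Unnormalized posteriors (prior × likelihood):
  Regime R1: 0.13 × 0.035 = 0.00455
  Regime R6: 0.16 × 0.19 = 0.0304
  Regime R2: 0.17 × 0.05 = 0.0085
  Regime R4: 0.21 × 0.33 = 0.0693
  Regime R5: 0.24 × 0.1625 = 0.039
  Regime R3: 0.09 × 0.37 = 0.0333
Sum = 0.18505.
P(Regime R2 | evidence) = 0.0085 / 0.18505 ≈ 0.046.

0.046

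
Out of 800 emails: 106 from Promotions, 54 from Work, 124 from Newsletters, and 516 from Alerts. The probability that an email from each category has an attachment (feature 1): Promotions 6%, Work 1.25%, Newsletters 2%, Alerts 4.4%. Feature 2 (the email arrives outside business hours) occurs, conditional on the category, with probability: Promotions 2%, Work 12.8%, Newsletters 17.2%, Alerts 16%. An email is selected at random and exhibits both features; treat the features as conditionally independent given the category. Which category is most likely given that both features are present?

Alerts

Prior × likelihood for each hypothesis:
  Promotions: 0.1325 × 0.06 × 0.02 = 0.000159
  Work: 0.0675 × 0.0125 × 0.128 = 0.000108
  Newsletters: 0.155 × 0.02 × 0.172 = 0.0005332
  Alerts: 0.645 × 0.044 × 0.16 = 0.0045408
Normalizing constant = 0.005341.
Largest term belongs to Alerts, so Alerts is most probable.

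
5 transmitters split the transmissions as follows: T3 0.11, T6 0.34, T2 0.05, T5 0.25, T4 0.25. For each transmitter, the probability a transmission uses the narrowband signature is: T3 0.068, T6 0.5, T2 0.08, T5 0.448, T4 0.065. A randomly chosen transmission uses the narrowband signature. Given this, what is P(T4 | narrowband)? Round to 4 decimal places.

0.0525

By Bayes' rule, posterior ∝ prior × likelihood:
  T3: 0.11 × 0.068 = 0.00748
  T6: 0.34 × 0.5 = 0.17
  T2: 0.05 × 0.08 = 0.004
  T5: 0.25 × 0.448 = 0.112
  T4: 0.25 × 0.065 = 0.01625
Total = 0.30973.
P(T4 | evidence) = 0.01625 / 0.30973 ≈ 0.0525.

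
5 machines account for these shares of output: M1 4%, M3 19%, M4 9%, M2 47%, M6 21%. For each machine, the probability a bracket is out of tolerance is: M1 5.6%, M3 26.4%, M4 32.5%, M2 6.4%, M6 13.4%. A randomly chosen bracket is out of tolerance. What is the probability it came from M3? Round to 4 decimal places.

0.3586

By Bayes' rule, posterior ∝ prior × likelihood:
  M1: 0.04 × 0.056 = 0.00224
  M3: 0.19 × 0.264 = 0.05016
  M4: 0.09 × 0.325 = 0.02925
  M2: 0.47 × 0.064 = 0.03008
  M6: 0.21 × 0.134 = 0.02814
Total = 0.13987.
P(M3 | evidence) = 0.05016 / 0.13987 ≈ 0.3586.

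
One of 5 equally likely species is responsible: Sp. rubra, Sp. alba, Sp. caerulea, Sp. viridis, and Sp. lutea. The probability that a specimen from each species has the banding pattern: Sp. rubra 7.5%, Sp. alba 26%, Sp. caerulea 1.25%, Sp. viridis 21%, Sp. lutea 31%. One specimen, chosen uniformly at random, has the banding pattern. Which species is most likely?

Sp. lutea

Since the prior is uniform, the posterior is proportional to the likelihood:
  Sp. rubra: 0.075
  Sp. alba: 0.26
  Sp. caerulea: 0.0125
  Sp. viridis: 0.21
  Sp. lutea: 0.31
Normalizing constant = 0.8675.
Largest term belongs to Sp. lutea, so Sp. lutea is most probable.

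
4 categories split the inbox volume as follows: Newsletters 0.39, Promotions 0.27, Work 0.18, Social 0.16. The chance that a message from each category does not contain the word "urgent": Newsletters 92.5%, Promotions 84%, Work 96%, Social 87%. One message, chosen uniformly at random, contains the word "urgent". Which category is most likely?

Taking complements, P(urgent-flag | each) = Newsletters 0.075, Promotions 0.16, Work 0.04, Social 0.13.
Compute prior × likelihood for every hypothesis:
  Newsletters: 0.39 × 0.075 = 0.02925
  Promotions: 0.27 × 0.16 = 0.0432
  Work: 0.18 × 0.04 = 0.0072
  Social: 0.16 × 0.13 = 0.0208
Total = 0.10045.
Largest term belongs to Promotions, so Promotions is most probable.

Promotions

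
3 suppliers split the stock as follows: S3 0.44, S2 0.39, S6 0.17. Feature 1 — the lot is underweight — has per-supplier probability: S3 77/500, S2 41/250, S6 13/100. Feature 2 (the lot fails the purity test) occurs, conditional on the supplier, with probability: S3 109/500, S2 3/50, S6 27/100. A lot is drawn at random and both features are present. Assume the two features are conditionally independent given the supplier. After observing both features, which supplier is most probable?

Compute prior × likelihood for every hypothesis:
  S3: 0.44 × 0.154 × 0.218 = 0.01477168
  S2: 0.39 × 0.164 × 0.06 = 0.0038376
  S6: 0.17 × 0.13 × 0.27 = 0.005967
Total = 0.02457628.
Largest term belongs to S3, so S3 is most probable.

S3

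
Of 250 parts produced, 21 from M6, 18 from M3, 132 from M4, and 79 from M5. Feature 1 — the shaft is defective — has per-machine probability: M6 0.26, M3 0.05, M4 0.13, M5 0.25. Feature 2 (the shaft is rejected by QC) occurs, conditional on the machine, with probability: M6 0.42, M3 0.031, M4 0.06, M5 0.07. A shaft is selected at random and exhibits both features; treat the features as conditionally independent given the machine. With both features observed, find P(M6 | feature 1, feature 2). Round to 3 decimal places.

0.484

Unnormalized posteriors (prior × likelihood):
  M6: 0.084 × 0.26 × 0.42 = 0.0091728
  M3: 0.072 × 0.05 × 0.031 = 0.0001116
  M4: 0.528 × 0.13 × 0.06 = 0.0041184
  M5: 0.316 × 0.25 × 0.07 = 0.00553
Sum = 0.0189328.
P(M6 | evidence) = 0.0091728 / 0.0189328 ≈ 0.484.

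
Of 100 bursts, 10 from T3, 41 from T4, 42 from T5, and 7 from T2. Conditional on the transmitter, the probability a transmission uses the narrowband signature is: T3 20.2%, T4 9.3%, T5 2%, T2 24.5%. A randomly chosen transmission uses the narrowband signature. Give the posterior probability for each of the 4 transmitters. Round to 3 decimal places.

Unnormalized posteriors (prior × likelihood):
  T3: 0.1 × 0.202 = 0.0202
  T4: 0.41 × 0.093 = 0.03813
  T5: 0.42 × 0.02 = 0.0084
  T2: 0.07 × 0.245 = 0.01715
Total = 0.08388.
P(T3 | narrowband) = 0.0202/0.08388 ≈ 0.241
P(T4 | narrowband) = 0.03813/0.08388 ≈ 0.455
P(T5 | narrowband) = 0.0084/0.08388 ≈ 0.100
P(T2 | narrowband) = 0.01715/0.08388 ≈ 0.204
(Check: 0.241+0.455+0.100+0.204 = 1.000.)

T3 0.241, T4 0.455, T5 0.100, T2 0.204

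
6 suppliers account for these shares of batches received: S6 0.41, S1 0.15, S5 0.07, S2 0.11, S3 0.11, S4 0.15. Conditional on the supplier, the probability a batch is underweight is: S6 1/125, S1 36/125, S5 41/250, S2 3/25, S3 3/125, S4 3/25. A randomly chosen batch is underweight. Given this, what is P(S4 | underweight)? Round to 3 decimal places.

0.196

Unnormalized posteriors (prior × likelihood):
  S6: 0.41 × 0.008 = 0.00328
  S1: 0.15 × 0.288 = 0.0432
  S5: 0.07 × 0.164 = 0.01148
  S2: 0.11 × 0.12 = 0.0132
  S3: 0.11 × 0.024 = 0.00264
  S4: 0.15 × 0.12 = 0.018
Sum = 0.0918.
P(S4 | evidence) = 0.018 / 0.0918 ≈ 0.196.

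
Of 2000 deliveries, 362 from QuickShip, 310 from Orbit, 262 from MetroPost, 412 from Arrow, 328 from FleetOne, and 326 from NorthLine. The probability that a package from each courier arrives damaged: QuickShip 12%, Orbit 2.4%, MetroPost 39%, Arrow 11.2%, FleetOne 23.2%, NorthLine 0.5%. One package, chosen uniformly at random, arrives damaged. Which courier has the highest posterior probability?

Compute prior × likelihood for every hypothesis:
  QuickShip: 0.181 × 0.12 = 0.02172
  Orbit: 0.155 × 0.024 = 0.00372
  MetroPost: 0.131 × 0.39 = 0.05109
  Arrow: 0.206 × 0.112 = 0.023072
  FleetOne: 0.164 × 0.232 = 0.038048
  NorthLine: 0.163 × 0.005 = 0.000815
Sum = 0.138465.
Largest term belongs to MetroPost, so MetroPost is most probable.

MetroPost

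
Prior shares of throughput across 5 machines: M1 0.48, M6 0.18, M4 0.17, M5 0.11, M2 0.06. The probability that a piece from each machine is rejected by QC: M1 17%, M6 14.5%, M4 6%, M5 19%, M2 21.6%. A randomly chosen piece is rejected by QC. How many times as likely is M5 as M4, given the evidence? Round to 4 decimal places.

Prior × likelihood for each hypothesis:
  M1: 0.48 × 0.17 = 0.0816
  M6: 0.18 × 0.145 = 0.0261
  M4: 0.17 × 0.06 = 0.0102
  M5: 0.11 × 0.19 = 0.0209
  M2: 0.06 × 0.216 = 0.01296
Total = 0.15176.
The ratio is 0.0209 / 0.0102 (the normalizer cancels) = 2.0490.

2.0490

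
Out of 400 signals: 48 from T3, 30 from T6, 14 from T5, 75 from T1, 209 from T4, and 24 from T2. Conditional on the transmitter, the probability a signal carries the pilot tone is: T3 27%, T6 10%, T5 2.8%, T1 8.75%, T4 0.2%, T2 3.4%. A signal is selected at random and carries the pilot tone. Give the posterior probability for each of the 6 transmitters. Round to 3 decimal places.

By Bayes' rule, posterior ∝ prior × likelihood:
  T3: 0.12 × 0.27 = 0.0324
  T6: 0.075 × 0.1 = 0.0075
  T5: 0.035 × 0.028 = 0.00098
  T1: 0.1875 × 0.0875 = 0.01640625
  T4: 0.5225 × 0.002 = 0.001045
  T2: 0.06 × 0.034 = 0.00204
Normalizing constant = 0.06037125.
P(T3 | pilot) = 0.0324/0.06037125 ≈ 0.537
P(T6 | pilot) = 0.0075/0.06037125 ≈ 0.124
P(T5 | pilot) = 0.00098/0.06037125 ≈ 0.016
P(T1 | pilot) = 0.01640625/0.06037125 ≈ 0.272
P(T4 | pilot) = 0.001045/0.06037125 ≈ 0.017
P(T2 | pilot) = 0.00204/0.06037125 ≈ 0.034

T3 0.537, T6 0.124, T5 0.016, T1 0.272, T4 0.017, T2 0.034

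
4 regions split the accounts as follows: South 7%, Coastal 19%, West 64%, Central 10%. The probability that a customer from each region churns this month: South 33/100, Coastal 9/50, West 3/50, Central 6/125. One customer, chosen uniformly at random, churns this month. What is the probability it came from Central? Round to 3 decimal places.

0.048

By Bayes' rule, posterior ∝ prior × likelihood:
  South: 0.07 × 0.33 = 0.0231
  Coastal: 0.19 × 0.18 = 0.0342
  West: 0.64 × 0.06 = 0.0384
  Central: 0.1 × 0.048 = 0.0048
Sum = 0.1005.
P(Central | evidence) = 0.0048 / 0.1005 ≈ 0.048.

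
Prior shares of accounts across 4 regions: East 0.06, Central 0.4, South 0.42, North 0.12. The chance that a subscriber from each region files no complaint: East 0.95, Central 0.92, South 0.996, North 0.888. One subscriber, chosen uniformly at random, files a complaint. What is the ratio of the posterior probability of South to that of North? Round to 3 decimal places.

Taking complements, P(complaint | each) = East 0.05, Central 0.08, South 0.004, North 0.112.
Unnormalized posteriors (prior × likelihood):
  East: 0.06 × 0.05 = 0.003
  Central: 0.4 × 0.08 = 0.032
  South: 0.42 × 0.004 = 0.00168
  North: 0.12 × 0.112 = 0.01344
Total = 0.05012.
The ratio is 0.00168 / 0.01344 (the normalizer cancels) = 0.125.

0.125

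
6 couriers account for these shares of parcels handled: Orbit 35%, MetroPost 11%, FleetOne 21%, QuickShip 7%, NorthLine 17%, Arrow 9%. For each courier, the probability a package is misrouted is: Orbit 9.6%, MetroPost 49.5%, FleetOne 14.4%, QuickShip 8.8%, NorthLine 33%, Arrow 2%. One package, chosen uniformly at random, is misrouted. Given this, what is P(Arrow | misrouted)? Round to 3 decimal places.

0.010

Unnormalized posteriors (prior × likelihood):
  Orbit: 0.35 × 0.096 = 0.0336
  MetroPost: 0.11 × 0.495 = 0.05445
  FleetOne: 0.21 × 0.144 = 0.03024
  QuickShip: 0.07 × 0.088 = 0.00616
  NorthLine: 0.17 × 0.33 = 0.0561
  Arrow: 0.09 × 0.02 = 0.0018
Normalizing constant = 0.18235.
P(Arrow | evidence) = 0.0018 / 0.18235 ≈ 0.010.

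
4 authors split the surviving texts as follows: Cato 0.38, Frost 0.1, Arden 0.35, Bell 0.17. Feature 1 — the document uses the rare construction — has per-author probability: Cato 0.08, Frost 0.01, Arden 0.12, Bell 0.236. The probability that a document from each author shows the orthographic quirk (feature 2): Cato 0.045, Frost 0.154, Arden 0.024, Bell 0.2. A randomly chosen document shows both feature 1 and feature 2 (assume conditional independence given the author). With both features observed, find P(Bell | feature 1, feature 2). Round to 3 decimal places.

Compute prior × likelihood for every hypothesis:
  Cato: 0.38 × 0.08 × 0.045 = 0.001368
  Frost: 0.1 × 0.01 × 0.154 = 0.000154
  Arden: 0.35 × 0.12 × 0.024 = 0.001008
  Bell: 0.17 × 0.236 × 0.2 = 0.008024
Sum = 0.010554.
P(Bell | evidence) = 0.008024 / 0.010554 ≈ 0.760.

0.760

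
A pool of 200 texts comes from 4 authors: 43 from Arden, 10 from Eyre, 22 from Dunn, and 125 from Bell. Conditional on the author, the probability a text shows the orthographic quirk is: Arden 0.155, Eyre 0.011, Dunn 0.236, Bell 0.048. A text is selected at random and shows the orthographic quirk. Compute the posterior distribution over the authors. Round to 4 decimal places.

Arden 0.3710, Eyre 0.0061, Dunn 0.2890, Bell 0.3339

Compute prior × likelihood for every hypothesis:
  Arden: 0.215 × 0.155 = 0.033325
  Eyre: 0.05 × 0.011 = 0.00055
  Dunn: 0.11 × 0.236 = 0.02596
  Bell: 0.625 × 0.048 = 0.03
Sum = 0.089835.
P(Arden | quirk) = 0.033325/0.089835 ≈ 0.3710
P(Eyre | quirk) = 0.00055/0.089835 ≈ 0.0061
P(Dunn | quirk) = 0.02596/0.089835 ≈ 0.2890
P(Bell | quirk) = 0.03/0.089835 ≈ 0.3339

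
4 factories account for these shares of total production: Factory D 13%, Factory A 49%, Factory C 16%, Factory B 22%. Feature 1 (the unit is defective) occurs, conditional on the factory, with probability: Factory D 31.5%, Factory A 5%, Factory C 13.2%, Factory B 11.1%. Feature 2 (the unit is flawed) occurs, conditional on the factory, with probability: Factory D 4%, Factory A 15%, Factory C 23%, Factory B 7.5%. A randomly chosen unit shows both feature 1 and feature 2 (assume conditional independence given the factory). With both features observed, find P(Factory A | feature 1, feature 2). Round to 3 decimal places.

Compute prior × likelihood for every hypothesis:
  Factory D: 0.13 × 0.315 × 0.04 = 0.001638
  Factory A: 0.49 × 0.05 × 0.15 = 0.003675
  Factory C: 0.16 × 0.132 × 0.23 = 0.0048576
  Factory B: 0.22 × 0.111 × 0.075 = 0.0018315
Total = 0.0120021.
P(Factory A | evidence) = 0.003675 / 0.0120021 ≈ 0.306.

0.306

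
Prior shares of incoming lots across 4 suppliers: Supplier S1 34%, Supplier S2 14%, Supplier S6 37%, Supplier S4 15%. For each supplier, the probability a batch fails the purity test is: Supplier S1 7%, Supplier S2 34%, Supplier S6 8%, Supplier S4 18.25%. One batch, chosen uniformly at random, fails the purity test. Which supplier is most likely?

Unnormalized posteriors (prior × likelihood):
  Supplier S1: 0.34 × 0.07 = 0.0238
  Supplier S2: 0.14 × 0.34 = 0.0476
  Supplier S6: 0.37 × 0.08 = 0.0296
  Supplier S4: 0.15 × 0.1825 = 0.027375
Total = 0.128375.
Largest term belongs to Supplier S2, so Supplier S2 is most probable.

Supplier S2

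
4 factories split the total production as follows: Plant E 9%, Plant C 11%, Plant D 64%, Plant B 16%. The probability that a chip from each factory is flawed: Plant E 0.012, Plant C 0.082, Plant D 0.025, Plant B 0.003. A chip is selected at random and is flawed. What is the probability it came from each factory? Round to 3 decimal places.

Compute prior × likelihood for every hypothesis:
  Plant E: 0.09 × 0.012 = 0.00108
  Plant C: 0.11 × 0.082 = 0.00902
  Plant D: 0.64 × 0.025 = 0.016
  Plant B: 0.16 × 0.003 = 0.00048
Normalizing constant = 0.02658.
P(Plant E | flawed) = 0.00108/0.02658 ≈ 0.041
P(Plant C | flawed) = 0.00902/0.02658 ≈ 0.339
P(Plant D | flawed) = 0.016/0.02658 ≈ 0.602
P(Plant B | flawed) = 0.00048/0.02658 ≈ 0.018
(Check: 0.041+0.339+0.602+0.018 = 1.000.)

Plant E 0.041, Plant C 0.339, Plant D 0.602, Plant B 0.018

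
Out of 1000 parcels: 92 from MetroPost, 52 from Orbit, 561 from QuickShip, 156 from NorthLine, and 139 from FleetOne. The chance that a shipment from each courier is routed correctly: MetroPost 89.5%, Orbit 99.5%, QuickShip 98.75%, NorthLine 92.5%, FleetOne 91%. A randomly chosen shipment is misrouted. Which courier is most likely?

FleetOne

Taking complements, P(misrouted | each) = MetroPost 0.105, Orbit 0.005, QuickShip 0.0125, NorthLine 0.075, FleetOne 0.09.
By Bayes' rule, posterior ∝ prior × likelihood:
  MetroPost: 0.092 × 0.105 = 0.00966
  Orbit: 0.052 × 0.005 = 0.00026
  QuickShip: 0.561 × 0.0125 = 0.0070125
  NorthLine: 0.156 × 0.075 = 0.0117
  FleetOne: 0.139 × 0.09 = 0.01251
Normalizing constant = 0.0411425.
Largest term belongs to FleetOne, so FleetOne is most probable.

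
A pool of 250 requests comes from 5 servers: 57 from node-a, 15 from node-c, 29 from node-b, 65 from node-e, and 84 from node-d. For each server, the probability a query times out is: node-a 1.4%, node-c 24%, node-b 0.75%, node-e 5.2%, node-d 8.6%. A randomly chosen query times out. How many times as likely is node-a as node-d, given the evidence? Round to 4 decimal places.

0.1105

By Bayes' rule, posterior ∝ prior × likelihood:
  node-a: 0.228 × 0.014 = 0.003192
  node-c: 0.06 × 0.24 = 0.0144
  node-b: 0.116 × 0.0075 = 0.00087
  node-e: 0.26 × 0.052 = 0.01352
  node-d: 0.336 × 0.086 = 0.028896
Total = 0.060878.
The ratio is 0.003192 / 0.028896 (the normalizer cancels) = 0.1105.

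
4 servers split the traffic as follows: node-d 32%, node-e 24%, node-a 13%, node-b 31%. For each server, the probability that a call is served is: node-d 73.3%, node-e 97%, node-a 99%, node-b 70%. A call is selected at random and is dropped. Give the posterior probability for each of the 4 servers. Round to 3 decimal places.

node-d 0.457, node-e 0.039, node-a 0.007, node-b 0.497

Taking complements, P(dropped | each) = node-d 0.267, node-e 0.03, node-a 0.01, node-b 0.3.
By Bayes' rule, posterior ∝ prior × likelihood:
  node-d: 0.32 × 0.267 = 0.08544
  node-e: 0.24 × 0.03 = 0.0072
  node-a: 0.13 × 0.01 = 0.0013
  node-b: 0.31 × 0.3 = 0.093
Sum = 0.18694.
P(node-d | dropped) = 0.08544/0.18694 ≈ 0.457
P(node-e | dropped) = 0.0072/0.18694 ≈ 0.039
P(node-a | dropped) = 0.0013/0.18694 ≈ 0.007
P(node-b | dropped) = 0.093/0.18694 ≈ 0.497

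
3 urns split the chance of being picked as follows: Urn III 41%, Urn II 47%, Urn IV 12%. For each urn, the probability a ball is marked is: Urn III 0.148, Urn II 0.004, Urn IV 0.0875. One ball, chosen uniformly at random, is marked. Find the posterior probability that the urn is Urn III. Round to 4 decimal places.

By Bayes' rule, posterior ∝ prior × likelihood:
  Urn III: 0.41 × 0.148 = 0.06068
  Urn II: 0.47 × 0.004 = 0.00188
  Urn IV: 0.12 × 0.0875 = 0.0105
Sum = 0.07306.
P(Urn III | evidence) = 0.06068 / 0.07306 ≈ 0.8306.

0.8306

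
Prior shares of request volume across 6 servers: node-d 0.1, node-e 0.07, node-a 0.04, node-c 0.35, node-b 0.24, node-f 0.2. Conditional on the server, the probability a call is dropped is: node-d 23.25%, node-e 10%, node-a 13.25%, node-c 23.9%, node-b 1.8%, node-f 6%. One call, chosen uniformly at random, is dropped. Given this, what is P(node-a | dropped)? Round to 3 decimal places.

Prior × likelihood for each hypothesis:
  node-d: 0.1 × 0.2325 = 0.02325
  node-e: 0.07 × 0.1 = 0.007
  node-a: 0.04 × 0.1325 = 0.0053
  node-c: 0.35 × 0.239 = 0.08365
  node-b: 0.24 × 0.018 = 0.00432
  node-f: 0.2 × 0.06 = 0.012
Normalizing constant = 0.13552.
P(node-a | evidence) = 0.0053 / 0.13552 ≈ 0.039.

0.039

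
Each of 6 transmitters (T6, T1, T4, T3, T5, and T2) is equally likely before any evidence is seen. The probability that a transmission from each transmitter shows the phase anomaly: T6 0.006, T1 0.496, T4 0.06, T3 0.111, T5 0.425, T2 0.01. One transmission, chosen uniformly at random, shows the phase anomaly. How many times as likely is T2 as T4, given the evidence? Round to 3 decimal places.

0.167

Since the prior is uniform, the posterior is proportional to the likelihood:
  T6: 0.006
  T1: 0.496
  T4: 0.06
  T3: 0.111
  T5: 0.425
  T2: 0.01
Sum = 1.108.
The ratio is 0.01 / 0.06 (the normalizer cancels) = 0.167.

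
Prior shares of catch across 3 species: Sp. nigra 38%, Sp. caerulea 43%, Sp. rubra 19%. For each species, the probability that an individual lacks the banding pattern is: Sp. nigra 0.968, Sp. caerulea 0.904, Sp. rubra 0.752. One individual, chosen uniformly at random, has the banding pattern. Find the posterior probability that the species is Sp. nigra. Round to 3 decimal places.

0.121

Taking complements, P(banded | each) = Sp. nigra 0.032, Sp. caerulea 0.096, Sp. rubra 0.248.
By Bayes' rule, posterior ∝ prior × likelihood:
  Sp. nigra: 0.38 × 0.032 = 0.01216
  Sp. caerulea: 0.43 × 0.096 = 0.04128
  Sp. rubra: 0.19 × 0.248 = 0.04712
Total = 0.10056.
P(Sp. nigra | evidence) = 0.01216 / 0.10056 ≈ 0.121.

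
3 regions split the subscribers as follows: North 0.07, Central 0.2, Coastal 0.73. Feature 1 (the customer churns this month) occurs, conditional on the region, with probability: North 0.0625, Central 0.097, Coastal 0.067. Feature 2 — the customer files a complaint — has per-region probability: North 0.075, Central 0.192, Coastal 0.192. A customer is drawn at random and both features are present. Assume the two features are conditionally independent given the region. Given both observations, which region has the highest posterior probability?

Coastal

Prior × likelihood for each hypothesis:
  North: 0.07 × 0.0625 × 0.075 = 0.000328125
  Central: 0.2 × 0.097 × 0.192 = 0.0037248
  Coastal: 0.73 × 0.067 × 0.192 = 0.00939072
Sum = 0.013443645.
Largest term belongs to Coastal, so Coastal is most probable.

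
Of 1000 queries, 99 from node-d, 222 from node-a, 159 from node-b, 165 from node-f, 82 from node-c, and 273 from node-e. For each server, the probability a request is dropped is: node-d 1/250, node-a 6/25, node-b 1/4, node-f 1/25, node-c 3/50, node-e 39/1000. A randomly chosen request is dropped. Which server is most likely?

node-a

Unnormalized posteriors (prior × likelihood):
  node-d: 0.099 × 0.004 = 0.000396
  node-a: 0.222 × 0.24 = 0.05328
  node-b: 0.159 × 0.25 = 0.03975
  node-f: 0.165 × 0.04 = 0.0066
  node-c: 0.082 × 0.06 = 0.00492
  node-e: 0.273 × 0.039 = 0.010647
Total = 0.115593.
Largest term belongs to node-a, so node-a is most probable.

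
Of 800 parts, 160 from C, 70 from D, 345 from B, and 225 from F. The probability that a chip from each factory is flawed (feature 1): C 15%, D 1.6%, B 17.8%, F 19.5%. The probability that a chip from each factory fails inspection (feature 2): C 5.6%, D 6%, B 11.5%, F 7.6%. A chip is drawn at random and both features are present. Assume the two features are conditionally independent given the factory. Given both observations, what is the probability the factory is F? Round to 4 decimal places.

0.2824

Unnormalized posteriors (prior × likelihood):
  C: 0.2 × 0.15 × 0.056 = 0.00168
  D: 0.0875 × 0.016 × 0.06 = 0.000084
  B: 0.43125 × 0.178 × 0.115 = 0.0088276875
  F: 0.28125 × 0.195 × 0.076 = 0.004168125
Total = 0.0147598125.
P(F | evidence) = 0.004168125 / 0.0147598125 ≈ 0.2824.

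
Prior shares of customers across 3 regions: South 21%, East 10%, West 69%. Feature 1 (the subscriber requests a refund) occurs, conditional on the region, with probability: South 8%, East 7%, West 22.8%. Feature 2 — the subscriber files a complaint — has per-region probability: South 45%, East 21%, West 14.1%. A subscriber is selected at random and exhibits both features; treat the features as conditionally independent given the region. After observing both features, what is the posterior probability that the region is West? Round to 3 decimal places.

Compute prior × likelihood for every hypothesis:
  South: 0.21 × 0.08 × 0.45 = 0.00756
  East: 0.1 × 0.07 × 0.21 = 0.00147
  West: 0.69 × 0.228 × 0.141 = 0.02218212
Normalizing constant = 0.03121212.
P(West | evidence) = 0.02218212 / 0.03121212 ≈ 0.711.

0.711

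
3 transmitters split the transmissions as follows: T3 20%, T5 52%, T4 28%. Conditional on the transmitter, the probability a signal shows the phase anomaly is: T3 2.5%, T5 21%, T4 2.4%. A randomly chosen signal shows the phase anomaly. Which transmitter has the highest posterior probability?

T5

Compute prior × likelihood for every hypothesis:
  T3: 0.2 × 0.025 = 0.005
  T5: 0.52 × 0.21 = 0.1092
  T4: 0.28 × 0.024 = 0.00672
Normalizing constant = 0.12092.
Largest term belongs to T5, so T5 is most probable.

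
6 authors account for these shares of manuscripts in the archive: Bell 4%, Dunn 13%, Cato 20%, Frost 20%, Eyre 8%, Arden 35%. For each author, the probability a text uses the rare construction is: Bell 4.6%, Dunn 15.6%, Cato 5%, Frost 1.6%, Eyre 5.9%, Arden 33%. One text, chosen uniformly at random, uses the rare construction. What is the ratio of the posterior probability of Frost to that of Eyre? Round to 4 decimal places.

0.6780

By Bayes' rule, posterior ∝ prior × likelihood:
  Bell: 0.04 × 0.046 = 0.00184
  Dunn: 0.13 × 0.156 = 0.02028
  Cato: 0.2 × 0.05 = 0.01
  Frost: 0.2 × 0.016 = 0.0032
  Eyre: 0.08 × 0.059 = 0.00472
  Arden: 0.35 × 0.33 = 0.1155
Normalizing constant = 0.15554.
The ratio is 0.0032 / 0.00472 (the normalizer cancels) = 0.6780.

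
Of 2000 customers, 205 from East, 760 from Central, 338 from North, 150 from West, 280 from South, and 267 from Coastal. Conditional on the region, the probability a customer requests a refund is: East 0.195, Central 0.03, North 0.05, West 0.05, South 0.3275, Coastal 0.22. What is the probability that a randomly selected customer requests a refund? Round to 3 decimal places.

0.119

Compute prior × likelihood for every hypothesis:
  East: 0.1025 × 0.195 = 0.0199875
  Central: 0.38 × 0.03 = 0.0114
  North: 0.169 × 0.05 = 0.00845
  West: 0.075 × 0.05 = 0.00375
  South: 0.14 × 0.3275 = 0.04585
  Coastal: 0.1335 × 0.22 = 0.02937
P(refund) = 0.0199875 + 0.0114 + 0.00845 + 0.00375 + 0.04585 + 0.02937 = 0.1188075 → 0.119.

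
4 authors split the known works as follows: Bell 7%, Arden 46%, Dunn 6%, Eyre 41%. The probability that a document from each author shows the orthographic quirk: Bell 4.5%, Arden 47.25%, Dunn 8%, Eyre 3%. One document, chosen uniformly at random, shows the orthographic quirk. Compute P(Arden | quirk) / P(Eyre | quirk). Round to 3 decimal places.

Prior × likelihood for each hypothesis:
  Bell: 0.07 × 0.045 = 0.00315
  Arden: 0.46 × 0.4725 = 0.21735
  Dunn: 0.06 × 0.08 = 0.0048
  Eyre: 0.41 × 0.03 = 0.0123
Sum = 0.2376.
The ratio is 0.21735 / 0.0123 (the normalizer cancels) = 17.671.

17.671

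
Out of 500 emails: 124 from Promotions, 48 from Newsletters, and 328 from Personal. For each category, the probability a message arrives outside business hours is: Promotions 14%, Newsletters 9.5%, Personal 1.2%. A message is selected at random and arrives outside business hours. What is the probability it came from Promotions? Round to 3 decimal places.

0.671

Unnormalized posteriors (prior × likelihood):
  Promotions: 0.248 × 0.14 = 0.03472
  Newsletters: 0.096 × 0.095 = 0.00912
  Personal: 0.656 × 0.012 = 0.007872
Normalizing constant = 0.051712.
P(Promotions | evidence) = 0.03472 / 0.051712 ≈ 0.671.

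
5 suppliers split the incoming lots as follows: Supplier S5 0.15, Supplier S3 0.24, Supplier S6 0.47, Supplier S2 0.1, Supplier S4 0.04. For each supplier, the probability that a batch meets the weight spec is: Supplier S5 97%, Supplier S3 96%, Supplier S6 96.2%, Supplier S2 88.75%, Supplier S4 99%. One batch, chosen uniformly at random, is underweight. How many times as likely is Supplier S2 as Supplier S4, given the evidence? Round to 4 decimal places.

Taking complements, P(underweight | each) = Supplier S5 0.03, Supplier S3 0.04, Supplier S6 0.038, Supplier S2 0.1125, Supplier S4 0.01.
Unnormalized posteriors (prior × likelihood):
  Supplier S5: 0.15 × 0.03 = 0.0045
  Supplier S3: 0.24 × 0.04 = 0.0096
  Supplier S6: 0.47 × 0.038 = 0.01786
  Supplier S2: 0.1 × 0.1125 = 0.01125
  Supplier S4: 0.04 × 0.01 = 0.0004
Total = 0.04361.
The ratio is 0.01125 / 0.0004 (the normalizer cancels) = 28.1250.

28.1250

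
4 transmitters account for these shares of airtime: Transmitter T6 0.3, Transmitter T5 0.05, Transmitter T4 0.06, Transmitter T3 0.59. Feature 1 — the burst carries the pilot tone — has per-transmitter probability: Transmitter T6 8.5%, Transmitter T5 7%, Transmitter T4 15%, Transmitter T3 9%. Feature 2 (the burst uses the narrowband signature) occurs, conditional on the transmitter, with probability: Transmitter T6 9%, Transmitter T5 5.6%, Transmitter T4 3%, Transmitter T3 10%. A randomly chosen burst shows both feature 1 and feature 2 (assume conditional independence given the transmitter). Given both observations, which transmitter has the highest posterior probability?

Transmitter T3

By Bayes' rule, posterior ∝ prior × likelihood:
  Transmitter T6: 0.3 × 0.085 × 0.09 = 0.002295
  Transmitter T5: 0.05 × 0.07 × 0.056 = 0.000196
  Transmitter T4: 0.06 × 0.15 × 0.03 = 0.00027
  Transmitter T3: 0.59 × 0.09 × 0.1 = 0.00531
Normalizing constant = 0.008071.
Largest term belongs to Transmitter T3, so Transmitter T3 is most probable.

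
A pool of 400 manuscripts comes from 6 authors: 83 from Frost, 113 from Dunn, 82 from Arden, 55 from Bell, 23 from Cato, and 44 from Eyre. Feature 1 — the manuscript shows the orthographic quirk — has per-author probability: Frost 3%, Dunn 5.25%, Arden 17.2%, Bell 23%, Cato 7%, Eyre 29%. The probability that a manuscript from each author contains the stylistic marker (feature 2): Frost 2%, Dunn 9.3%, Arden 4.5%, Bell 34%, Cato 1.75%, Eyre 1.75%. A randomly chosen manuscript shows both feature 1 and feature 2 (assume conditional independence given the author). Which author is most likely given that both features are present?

Bell

Unnormalized posteriors (prior × likelihood):
  Frost: 0.2075 × 0.03 × 0.02 = 0.0001245
  Dunn: 0.2825 × 0.0525 × 0.093 = 0.00137930625
  Arden: 0.205 × 0.172 × 0.045 = 0.0015867
  Bell: 0.1375 × 0.23 × 0.34 = 0.0107525
  Cato: 0.0575 × 0.07 × 0.0175 = 0.0000704375
  Eyre: 0.11 × 0.29 × 0.0175 = 0.00055825
Total = 0.01447169375.
Largest term belongs to Bell, so Bell is most probable.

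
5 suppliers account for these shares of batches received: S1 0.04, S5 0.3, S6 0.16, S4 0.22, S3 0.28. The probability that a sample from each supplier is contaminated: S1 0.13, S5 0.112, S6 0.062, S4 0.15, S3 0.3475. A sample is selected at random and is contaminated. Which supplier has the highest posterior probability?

S3

Prior × likelihood for each hypothesis:
  S1: 0.04 × 0.13 = 0.0052
  S5: 0.3 × 0.112 = 0.0336
  S6: 0.16 × 0.062 = 0.00992
  S4: 0.22 × 0.15 = 0.033
  S3: 0.28 × 0.3475 = 0.0973
Sum = 0.17902.
Largest term belongs to S3, so S3 is most probable.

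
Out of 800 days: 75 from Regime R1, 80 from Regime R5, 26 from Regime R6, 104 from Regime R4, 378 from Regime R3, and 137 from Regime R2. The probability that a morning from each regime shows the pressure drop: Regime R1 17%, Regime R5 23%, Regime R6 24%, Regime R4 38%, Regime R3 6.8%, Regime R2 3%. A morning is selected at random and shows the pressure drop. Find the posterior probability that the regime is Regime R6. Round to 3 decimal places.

0.058

Compute prior × likelihood for every hypothesis:
  Regime R1: 0.09375 × 0.17 = 0.0159375
  Regime R5: 0.1 × 0.23 = 0.023
  Regime R6: 0.0325 × 0.24 = 0.0078
  Regime R4: 0.13 × 0.38 = 0.0494
  Regime R3: 0.4725 × 0.068 = 0.03213
  Regime R2: 0.17125 × 0.03 = 0.0051375
Normalizing constant = 0.133405.
P(Regime R6 | evidence) = 0.0078 / 0.133405 ≈ 0.058.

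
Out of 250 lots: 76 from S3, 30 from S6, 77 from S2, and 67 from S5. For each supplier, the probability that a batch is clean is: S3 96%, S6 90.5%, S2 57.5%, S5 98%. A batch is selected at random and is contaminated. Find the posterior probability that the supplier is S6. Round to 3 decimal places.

Taking complements, P(contaminated | each) = S3 0.04, S6 0.095, S2 0.425, S5 0.02.
By Bayes' rule, posterior ∝ prior × likelihood:
  S3: 0.304 × 0.04 = 0.01216
  S6: 0.12 × 0.095 = 0.0114
  S2: 0.308 × 0.425 = 0.1309
  S5: 0.268 × 0.02 = 0.00536
Sum = 0.15982.
P(S6 | evidence) = 0.0114 / 0.15982 ≈ 0.071.

0.071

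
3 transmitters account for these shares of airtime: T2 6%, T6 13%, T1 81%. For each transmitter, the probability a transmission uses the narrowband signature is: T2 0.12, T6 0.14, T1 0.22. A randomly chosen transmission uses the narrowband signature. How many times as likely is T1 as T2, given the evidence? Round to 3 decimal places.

Compute prior × likelihood for every hypothesis:
  T2: 0.06 × 0.12 = 0.0072
  T6: 0.13 × 0.14 = 0.0182
  T1: 0.81 × 0.22 = 0.1782
Total = 0.2036.
The ratio is 0.1782 / 0.0072 (the normalizer cancels) = 24.750.

24.750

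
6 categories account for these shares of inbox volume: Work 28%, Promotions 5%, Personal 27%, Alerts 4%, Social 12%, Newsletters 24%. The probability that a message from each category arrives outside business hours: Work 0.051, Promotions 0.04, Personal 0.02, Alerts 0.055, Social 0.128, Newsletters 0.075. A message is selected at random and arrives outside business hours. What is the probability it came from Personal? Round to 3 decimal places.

Prior × likelihood for each hypothesis:
  Work: 0.28 × 0.051 = 0.01428
  Promotions: 0.05 × 0.04 = 0.002
  Personal: 0.27 × 0.02 = 0.0054
  Alerts: 0.04 × 0.055 = 0.0022
  Social: 0.12 × 0.128 = 0.01536
  Newsletters: 0.24 × 0.075 = 0.018
Normalizing constant = 0.05724.
P(Personal | evidence) = 0.0054 / 0.05724 ≈ 0.094.

0.094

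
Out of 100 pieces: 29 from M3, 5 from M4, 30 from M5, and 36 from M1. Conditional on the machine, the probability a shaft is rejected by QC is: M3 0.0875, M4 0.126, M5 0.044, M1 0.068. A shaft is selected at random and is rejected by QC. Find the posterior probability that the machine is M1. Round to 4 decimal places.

Prior × likelihood for each hypothesis:
  M3: 0.29 × 0.0875 = 0.025375
  M4: 0.05 × 0.126 = 0.0063
  M5: 0.3 × 0.044 = 0.0132
  M1: 0.36 × 0.068 = 0.02448
Total = 0.069355.
P(M1 | evidence) = 0.02448 / 0.069355 ≈ 0.3530.

0.3530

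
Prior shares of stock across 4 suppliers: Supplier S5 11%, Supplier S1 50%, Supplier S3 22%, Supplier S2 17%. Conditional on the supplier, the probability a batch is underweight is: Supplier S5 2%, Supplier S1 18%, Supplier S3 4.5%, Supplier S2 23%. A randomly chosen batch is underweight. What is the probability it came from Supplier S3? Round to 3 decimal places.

By Bayes' rule, posterior ∝ prior × likelihood:
  Supplier S5: 0.11 × 0.02 = 0.0022
  Supplier S1: 0.5 × 0.18 = 0.09
  Supplier S3: 0.22 × 0.045 = 0.0099
  Supplier S2: 0.17 × 0.23 = 0.0391
Normalizing constant = 0.1412.
P(Supplier S3 | evidence) = 0.0099 / 0.1412 ≈ 0.070.

0.070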